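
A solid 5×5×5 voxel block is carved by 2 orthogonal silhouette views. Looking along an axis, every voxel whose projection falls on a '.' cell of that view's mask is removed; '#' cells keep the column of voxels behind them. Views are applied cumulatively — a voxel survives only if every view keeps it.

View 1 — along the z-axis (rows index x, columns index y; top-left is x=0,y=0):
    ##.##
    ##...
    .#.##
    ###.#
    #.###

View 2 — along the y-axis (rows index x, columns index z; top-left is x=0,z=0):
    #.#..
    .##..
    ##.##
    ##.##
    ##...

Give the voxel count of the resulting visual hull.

48 voxels

before carving: 125 voxels (5×5×5)
V1 z: intersect with XY mask (17 set) -- 85 left
V2 y: intersect with XZ mask (14 set) -- 48 left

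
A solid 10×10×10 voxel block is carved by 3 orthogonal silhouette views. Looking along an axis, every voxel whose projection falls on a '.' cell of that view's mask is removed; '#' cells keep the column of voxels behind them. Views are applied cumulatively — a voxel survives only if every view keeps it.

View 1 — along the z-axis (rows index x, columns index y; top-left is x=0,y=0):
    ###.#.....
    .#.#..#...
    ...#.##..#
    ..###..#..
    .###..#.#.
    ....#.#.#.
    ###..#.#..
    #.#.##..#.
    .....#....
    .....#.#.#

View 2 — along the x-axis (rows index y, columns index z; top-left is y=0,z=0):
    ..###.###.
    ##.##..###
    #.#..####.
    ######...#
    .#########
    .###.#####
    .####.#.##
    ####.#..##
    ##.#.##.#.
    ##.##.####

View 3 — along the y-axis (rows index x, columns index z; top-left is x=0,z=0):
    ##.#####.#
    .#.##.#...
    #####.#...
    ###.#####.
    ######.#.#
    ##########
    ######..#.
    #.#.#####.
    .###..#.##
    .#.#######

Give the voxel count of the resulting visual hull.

initial block: 10^3 = 1000
after view 1 [z-axis, 37 of 100 cells solid] → remaining = 370
after view 2 [x-axis, 71 of 100 cells solid] → remaining = 263
after view 3 [y-axis, 72 of 100 cells solid] → remaining = 196

remaining voxels: 196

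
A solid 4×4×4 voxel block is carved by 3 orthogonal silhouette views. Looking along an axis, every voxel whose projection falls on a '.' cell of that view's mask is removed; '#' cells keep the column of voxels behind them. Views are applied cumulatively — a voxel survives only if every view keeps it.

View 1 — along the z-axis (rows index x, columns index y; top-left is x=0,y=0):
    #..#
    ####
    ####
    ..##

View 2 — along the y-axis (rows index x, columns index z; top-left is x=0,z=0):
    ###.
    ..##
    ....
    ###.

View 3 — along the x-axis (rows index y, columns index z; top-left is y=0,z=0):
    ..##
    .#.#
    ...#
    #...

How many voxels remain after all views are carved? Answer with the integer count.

voxel count = 7

full grid |V| = 64
[1] z-view keeps 12 columns → grid now 48
[2] y-view keeps 8 columns → grid now 20
[3] x-view keeps 6 columns → grid now 7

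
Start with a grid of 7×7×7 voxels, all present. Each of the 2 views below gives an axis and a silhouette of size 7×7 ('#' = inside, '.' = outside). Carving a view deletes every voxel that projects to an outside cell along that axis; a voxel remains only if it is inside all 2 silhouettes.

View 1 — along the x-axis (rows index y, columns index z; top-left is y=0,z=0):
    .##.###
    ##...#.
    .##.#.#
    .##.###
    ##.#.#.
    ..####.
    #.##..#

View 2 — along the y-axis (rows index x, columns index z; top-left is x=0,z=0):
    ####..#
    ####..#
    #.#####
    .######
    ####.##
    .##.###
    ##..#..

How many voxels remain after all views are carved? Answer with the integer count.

initial block: 7^3 = 343
step 1: project along x, AND mask (29/49) → |grid| = 203
step 2: project along y, AND mask (36/49) → |grid| = 150

remaining voxels: 150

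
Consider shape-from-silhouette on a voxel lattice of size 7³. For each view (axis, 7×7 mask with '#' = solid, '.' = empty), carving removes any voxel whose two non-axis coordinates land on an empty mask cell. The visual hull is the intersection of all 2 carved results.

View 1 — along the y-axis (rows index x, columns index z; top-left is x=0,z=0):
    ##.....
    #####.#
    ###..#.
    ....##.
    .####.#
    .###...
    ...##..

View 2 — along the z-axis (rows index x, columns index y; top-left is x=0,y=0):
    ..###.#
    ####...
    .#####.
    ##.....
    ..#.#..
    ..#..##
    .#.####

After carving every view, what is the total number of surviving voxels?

voxel count = 85

initial block: 7^3 = 343
carve view 1 (along y, XZ-mask fill 24/49): 168 voxels remain
carve view 2 (along z, XY-mask fill 25/49): 85 voxels remain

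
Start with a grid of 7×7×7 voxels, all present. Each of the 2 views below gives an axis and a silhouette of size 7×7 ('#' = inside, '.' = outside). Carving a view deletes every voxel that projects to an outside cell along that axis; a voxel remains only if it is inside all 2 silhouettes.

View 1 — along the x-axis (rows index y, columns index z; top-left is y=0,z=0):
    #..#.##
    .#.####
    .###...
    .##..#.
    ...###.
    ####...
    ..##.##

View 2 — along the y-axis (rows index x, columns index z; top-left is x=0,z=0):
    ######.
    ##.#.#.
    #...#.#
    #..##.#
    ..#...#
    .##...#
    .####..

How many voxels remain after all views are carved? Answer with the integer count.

|visual hull| = 94

full grid |V| = 343
[1] x-view keeps 26 columns → grid now 182
[2] y-view keeps 26 columns → grid now 94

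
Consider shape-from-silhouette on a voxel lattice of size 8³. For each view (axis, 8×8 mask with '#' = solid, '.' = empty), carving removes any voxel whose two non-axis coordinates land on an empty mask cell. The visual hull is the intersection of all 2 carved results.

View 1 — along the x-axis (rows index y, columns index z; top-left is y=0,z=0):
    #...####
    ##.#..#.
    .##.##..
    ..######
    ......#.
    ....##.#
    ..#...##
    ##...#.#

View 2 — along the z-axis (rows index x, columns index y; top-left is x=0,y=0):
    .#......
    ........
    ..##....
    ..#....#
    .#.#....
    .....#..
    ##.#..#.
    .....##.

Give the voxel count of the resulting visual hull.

|visual hull| = 59

before carving: 512 voxels (8×8×8)
step 1: project along x, AND mask (30/64) → |grid| = 240
step 2: project along z, AND mask (14/64) → |grid| = 59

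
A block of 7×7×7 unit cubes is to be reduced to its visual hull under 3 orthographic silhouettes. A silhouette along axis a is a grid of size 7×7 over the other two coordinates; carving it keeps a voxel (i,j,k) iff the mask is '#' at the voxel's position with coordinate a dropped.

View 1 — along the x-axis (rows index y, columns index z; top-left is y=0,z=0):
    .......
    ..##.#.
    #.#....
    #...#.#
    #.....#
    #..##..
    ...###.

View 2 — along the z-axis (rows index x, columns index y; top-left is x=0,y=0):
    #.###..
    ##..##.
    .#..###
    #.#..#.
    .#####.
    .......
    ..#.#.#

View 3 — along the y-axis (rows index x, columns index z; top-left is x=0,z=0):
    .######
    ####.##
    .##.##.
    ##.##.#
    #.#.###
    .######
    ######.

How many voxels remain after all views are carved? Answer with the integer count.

|visual hull| = 37

full grid |V| = 343
  1. axis=0 (YZ plane), |mask|=16  ⇒  voxels=112
  2. axis=2 (XY plane), |mask|=23  ⇒  voxels=51
  3. axis=1 (XZ plane), |mask|=38  ⇒  voxels=37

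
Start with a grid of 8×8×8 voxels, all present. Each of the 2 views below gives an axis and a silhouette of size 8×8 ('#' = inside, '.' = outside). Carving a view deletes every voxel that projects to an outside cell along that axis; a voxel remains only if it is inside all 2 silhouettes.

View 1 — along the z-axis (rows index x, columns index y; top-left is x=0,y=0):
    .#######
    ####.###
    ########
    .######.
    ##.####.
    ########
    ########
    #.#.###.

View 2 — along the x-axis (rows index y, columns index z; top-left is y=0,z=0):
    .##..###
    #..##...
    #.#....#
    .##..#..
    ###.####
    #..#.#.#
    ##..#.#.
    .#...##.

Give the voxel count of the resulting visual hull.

start: 8×8×8 = 512 voxels
V1 z: intersect with XY mask (55 set) -- 440 left
V2 x: intersect with YZ mask (32 set) -- 221 left

221 voxels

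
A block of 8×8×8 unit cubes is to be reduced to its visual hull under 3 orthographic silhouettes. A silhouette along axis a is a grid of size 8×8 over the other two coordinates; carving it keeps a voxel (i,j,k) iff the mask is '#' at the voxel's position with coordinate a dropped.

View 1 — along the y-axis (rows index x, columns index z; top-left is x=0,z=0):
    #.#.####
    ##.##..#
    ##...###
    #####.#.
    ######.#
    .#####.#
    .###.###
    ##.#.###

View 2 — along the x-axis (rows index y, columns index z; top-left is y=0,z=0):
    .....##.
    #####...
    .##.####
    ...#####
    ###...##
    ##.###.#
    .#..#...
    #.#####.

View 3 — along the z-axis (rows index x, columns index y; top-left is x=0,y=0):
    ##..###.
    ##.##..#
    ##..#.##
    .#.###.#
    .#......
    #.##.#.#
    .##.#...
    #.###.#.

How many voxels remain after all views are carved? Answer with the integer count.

voxel count = 111

before carving: 512 voxels (8×8×8)
step 1: project along y, AND mask (47/64) → |grid| = 376
step 2: project along x, AND mask (37/64) → |grid| = 216
step 3: project along z, AND mask (34/64) → |grid| = 111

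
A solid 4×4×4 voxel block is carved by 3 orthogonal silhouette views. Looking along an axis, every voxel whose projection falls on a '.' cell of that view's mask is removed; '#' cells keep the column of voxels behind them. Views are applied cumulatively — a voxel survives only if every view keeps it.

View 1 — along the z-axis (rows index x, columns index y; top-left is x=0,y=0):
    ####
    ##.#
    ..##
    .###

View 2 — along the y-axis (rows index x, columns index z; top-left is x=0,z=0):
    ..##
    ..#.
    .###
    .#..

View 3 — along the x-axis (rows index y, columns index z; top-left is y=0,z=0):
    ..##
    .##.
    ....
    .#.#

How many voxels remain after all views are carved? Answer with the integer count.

full grid |V| = 64
step 1: project along z, AND mask (12/16) → |grid| = 48
step 2: project along y, AND mask (7/16) → |grid| = 20
step 3: project along x, AND mask (6/16) → |grid| = 10

|visual hull| = 10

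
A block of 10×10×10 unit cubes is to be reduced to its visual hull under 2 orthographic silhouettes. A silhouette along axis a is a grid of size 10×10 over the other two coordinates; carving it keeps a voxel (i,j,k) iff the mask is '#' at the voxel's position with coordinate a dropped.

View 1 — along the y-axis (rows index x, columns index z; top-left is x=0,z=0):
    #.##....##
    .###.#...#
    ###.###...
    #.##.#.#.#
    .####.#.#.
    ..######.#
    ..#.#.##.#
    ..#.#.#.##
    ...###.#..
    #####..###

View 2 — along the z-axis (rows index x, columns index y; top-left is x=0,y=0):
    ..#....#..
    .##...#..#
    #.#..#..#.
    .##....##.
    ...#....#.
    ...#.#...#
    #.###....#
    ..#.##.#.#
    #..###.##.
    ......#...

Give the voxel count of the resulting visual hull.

before carving: 1000 voxels (10×10×10)
after view 1 [y-axis, 57 of 100 cells solid] → remaining = 570
after view 2 [z-axis, 36 of 100 cells solid] → remaining = 193

voxel count = 193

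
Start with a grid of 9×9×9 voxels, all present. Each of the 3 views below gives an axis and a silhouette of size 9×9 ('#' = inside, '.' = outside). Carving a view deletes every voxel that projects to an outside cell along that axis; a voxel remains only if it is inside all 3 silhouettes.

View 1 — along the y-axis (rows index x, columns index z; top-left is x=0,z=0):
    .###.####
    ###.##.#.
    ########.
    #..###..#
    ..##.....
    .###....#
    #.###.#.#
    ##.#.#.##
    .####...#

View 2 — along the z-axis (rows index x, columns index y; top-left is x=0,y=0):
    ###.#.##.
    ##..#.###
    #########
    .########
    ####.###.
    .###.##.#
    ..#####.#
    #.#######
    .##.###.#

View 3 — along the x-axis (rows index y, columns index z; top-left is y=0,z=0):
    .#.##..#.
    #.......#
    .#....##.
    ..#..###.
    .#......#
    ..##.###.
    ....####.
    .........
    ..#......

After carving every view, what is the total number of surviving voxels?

full grid |V| = 729
  1. axis=1 (XZ plane), |mask|=49  ⇒  voxels=441
  2. axis=2 (XY plane), |mask|=62  ⇒  voxels=342
  3. axis=0 (YZ plane), |mask|=25  ⇒  voxels=94

remaining voxels: 94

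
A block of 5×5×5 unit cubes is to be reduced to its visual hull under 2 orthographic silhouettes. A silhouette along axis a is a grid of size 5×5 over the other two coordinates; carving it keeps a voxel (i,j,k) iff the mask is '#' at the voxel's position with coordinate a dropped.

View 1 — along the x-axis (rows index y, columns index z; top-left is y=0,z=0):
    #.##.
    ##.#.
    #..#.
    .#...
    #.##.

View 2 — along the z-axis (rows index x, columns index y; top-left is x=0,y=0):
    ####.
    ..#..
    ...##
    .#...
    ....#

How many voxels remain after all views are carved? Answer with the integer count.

voxel count = 21

initial block: 5^3 = 125
carve view 1 (along x, YZ-mask fill 12/25): 60 voxels remain
carve view 2 (along z, XY-mask fill 9/25): 21 voxels remain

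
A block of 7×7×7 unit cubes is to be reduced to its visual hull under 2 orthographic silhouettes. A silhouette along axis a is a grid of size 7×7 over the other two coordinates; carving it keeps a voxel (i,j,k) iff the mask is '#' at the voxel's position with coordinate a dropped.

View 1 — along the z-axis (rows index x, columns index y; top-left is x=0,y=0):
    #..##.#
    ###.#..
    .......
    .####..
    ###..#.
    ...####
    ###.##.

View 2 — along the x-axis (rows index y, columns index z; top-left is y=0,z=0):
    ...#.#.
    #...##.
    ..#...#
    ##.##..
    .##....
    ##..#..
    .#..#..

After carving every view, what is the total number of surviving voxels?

start: 7×7×7 = 343 voxels
[1] z-view keeps 25 columns → grid now 175
[2] x-view keeps 18 columns → grid now 63

|visual hull| = 63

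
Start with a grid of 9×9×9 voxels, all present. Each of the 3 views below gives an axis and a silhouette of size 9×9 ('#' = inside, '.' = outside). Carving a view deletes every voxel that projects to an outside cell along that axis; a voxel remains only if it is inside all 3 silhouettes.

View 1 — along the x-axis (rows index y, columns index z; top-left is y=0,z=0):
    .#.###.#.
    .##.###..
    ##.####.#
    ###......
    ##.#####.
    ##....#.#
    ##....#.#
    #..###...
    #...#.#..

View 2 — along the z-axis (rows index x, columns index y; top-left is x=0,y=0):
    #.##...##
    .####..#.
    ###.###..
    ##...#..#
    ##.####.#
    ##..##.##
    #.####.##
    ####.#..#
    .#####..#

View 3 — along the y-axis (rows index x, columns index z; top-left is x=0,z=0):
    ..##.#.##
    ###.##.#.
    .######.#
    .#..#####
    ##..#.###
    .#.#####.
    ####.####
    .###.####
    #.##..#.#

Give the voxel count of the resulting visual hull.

full grid |V| = 729
V1 x: intersect with YZ mask (42 set) -- 378 left
V2 z: intersect with XY mask (52 set) -- 245 left
V3 y: intersect with XZ mask (56 set) -- 176 left

voxel count = 176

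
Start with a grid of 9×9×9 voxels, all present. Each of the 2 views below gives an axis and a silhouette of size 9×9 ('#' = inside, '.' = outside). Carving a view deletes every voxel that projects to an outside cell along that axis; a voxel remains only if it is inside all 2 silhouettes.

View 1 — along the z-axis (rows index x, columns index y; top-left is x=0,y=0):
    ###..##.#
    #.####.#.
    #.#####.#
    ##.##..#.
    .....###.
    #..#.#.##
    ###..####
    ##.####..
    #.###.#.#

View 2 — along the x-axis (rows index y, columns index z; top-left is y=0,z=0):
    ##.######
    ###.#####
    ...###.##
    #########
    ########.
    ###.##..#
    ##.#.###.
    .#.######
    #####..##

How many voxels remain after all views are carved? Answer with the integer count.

remaining voxels: 363

start: 9×9×9 = 729 voxels
after view 1 [z-axis, 51 of 81 cells solid] → remaining = 459
after view 2 [x-axis, 64 of 81 cells solid] → remaining = 363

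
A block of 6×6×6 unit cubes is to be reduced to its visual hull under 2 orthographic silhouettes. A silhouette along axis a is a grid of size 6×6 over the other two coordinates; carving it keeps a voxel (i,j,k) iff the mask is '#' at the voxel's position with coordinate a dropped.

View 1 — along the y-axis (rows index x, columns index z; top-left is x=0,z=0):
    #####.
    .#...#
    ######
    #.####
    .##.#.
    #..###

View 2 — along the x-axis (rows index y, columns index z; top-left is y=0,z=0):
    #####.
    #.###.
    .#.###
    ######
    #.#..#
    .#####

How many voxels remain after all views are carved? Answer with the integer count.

|visual hull| = 113

start: 6×6×6 = 216 voxels
after view 1 [y-axis, 25 of 36 cells solid] → remaining = 150
after view 2 [x-axis, 27 of 36 cells solid] → remaining = 113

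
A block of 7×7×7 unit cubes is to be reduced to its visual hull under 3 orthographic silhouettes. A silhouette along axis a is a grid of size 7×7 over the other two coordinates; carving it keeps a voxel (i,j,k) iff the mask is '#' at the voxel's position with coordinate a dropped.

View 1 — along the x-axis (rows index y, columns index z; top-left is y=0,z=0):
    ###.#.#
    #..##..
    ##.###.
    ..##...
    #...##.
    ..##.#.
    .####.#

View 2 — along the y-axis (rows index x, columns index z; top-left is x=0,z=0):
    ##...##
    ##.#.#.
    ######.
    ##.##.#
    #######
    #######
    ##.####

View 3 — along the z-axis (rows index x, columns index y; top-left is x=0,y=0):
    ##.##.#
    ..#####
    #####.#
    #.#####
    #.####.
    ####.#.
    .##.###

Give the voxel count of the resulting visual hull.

full grid |V| = 343
after view 1 [x-axis, 26 of 49 cells solid] → remaining = 182
after view 2 [y-axis, 39 of 49 cells solid] → remaining = 144
after view 3 [z-axis, 37 of 49 cells solid] → remaining = 109

voxel count = 109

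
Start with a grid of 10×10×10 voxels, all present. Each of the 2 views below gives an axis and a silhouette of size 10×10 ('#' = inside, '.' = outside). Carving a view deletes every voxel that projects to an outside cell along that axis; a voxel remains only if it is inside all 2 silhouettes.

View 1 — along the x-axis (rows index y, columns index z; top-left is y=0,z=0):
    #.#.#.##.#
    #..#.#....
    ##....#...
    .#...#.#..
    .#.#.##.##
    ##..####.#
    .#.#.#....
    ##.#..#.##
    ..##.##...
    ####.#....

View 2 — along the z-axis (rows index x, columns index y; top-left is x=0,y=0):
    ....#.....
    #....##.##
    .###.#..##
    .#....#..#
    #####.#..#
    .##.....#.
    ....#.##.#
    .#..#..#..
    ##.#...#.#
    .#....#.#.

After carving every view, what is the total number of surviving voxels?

before carving: 1000 voxels (10×10×10)
carve view 1 (along x, YZ-mask fill 46/100): 460 voxels remain
carve view 2 (along z, XY-mask fill 40/100): 174 voxels remain

174 voxels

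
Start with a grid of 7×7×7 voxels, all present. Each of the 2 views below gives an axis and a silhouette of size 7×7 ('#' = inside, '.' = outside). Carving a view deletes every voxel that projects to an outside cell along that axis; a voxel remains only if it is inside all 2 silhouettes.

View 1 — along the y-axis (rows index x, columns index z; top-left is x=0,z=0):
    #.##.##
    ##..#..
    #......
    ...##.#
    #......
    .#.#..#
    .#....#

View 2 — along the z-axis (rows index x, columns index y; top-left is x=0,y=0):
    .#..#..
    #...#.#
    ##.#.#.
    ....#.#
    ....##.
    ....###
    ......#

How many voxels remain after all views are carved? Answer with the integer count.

full grid |V| = 343
step 1: project along y, AND mask (18/49) → |grid| = 126
step 2: project along z, AND mask (17/49) → |grid| = 42

42 voxels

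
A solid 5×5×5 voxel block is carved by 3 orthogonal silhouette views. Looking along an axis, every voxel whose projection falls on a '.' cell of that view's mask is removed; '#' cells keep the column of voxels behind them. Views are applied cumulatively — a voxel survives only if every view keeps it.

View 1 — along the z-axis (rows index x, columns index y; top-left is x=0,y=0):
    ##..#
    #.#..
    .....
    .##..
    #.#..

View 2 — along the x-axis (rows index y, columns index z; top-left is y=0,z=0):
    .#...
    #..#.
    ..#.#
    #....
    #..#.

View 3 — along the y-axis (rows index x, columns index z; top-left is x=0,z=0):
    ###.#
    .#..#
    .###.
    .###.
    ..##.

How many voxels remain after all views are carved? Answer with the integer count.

|visual hull| = 8

full grid |V| = 125
V1 z: intersect with XY mask (9 set) -- 45 left
V2 x: intersect with YZ mask (8 set) -- 15 left
V3 y: intersect with XZ mask (14 set) -- 8 left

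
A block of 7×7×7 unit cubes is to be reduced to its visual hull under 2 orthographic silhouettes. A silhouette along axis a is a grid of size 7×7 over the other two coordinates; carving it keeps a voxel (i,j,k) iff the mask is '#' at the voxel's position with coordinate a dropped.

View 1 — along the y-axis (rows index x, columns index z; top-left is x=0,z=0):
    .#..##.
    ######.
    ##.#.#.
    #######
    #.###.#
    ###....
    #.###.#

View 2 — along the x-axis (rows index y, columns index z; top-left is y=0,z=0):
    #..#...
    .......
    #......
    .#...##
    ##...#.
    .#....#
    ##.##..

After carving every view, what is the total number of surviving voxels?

initial block: 7^3 = 343
carve view 1 (along y, XZ-mask fill 33/49): 231 voxels remain
carve view 2 (along x, YZ-mask fill 15/49): 73 voxels remain

voxel count = 73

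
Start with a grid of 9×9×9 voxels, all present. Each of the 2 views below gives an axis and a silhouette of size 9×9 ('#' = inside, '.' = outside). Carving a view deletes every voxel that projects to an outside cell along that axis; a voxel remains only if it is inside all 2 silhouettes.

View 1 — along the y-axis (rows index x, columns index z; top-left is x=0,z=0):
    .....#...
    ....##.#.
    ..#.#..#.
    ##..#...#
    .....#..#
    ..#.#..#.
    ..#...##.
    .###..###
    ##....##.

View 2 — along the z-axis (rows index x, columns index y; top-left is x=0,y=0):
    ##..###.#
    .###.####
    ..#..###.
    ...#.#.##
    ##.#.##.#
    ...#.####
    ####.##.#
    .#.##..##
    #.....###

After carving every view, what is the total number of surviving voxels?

start: 9×9×9 = 729 voxels
V1 y: intersect with XZ mask (29 set) -- 261 left
V2 z: intersect with XY mask (48 set) -- 149 left

|visual hull| = 149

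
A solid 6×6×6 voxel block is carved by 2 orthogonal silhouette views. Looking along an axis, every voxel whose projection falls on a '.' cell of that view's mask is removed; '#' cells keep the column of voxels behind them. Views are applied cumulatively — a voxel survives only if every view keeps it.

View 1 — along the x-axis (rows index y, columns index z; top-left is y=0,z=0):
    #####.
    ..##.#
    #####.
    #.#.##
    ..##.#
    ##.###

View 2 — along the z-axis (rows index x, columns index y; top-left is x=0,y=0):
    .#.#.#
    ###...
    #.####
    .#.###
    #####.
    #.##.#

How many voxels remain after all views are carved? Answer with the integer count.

initial block: 6^3 = 216
V1 x: intersect with YZ mask (25 set) -- 150 left
V2 z: intersect with XY mask (24 set) -- 101 left

101 voxels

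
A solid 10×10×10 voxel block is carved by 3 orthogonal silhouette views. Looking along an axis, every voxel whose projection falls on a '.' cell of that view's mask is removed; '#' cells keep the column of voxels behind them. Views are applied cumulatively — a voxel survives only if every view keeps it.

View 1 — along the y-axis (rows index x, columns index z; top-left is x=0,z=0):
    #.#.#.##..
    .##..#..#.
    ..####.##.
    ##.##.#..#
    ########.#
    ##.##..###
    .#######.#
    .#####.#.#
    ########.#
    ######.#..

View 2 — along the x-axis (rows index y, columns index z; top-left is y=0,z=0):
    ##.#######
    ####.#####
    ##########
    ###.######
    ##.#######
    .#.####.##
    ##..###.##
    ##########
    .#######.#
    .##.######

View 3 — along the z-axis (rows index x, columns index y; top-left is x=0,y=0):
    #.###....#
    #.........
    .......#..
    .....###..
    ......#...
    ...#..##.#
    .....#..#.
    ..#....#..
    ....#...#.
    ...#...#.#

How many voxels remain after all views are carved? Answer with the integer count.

start: 10×10×10 = 1000 voxels
V1 y: intersect with XZ mask (68 set) -- 680 left
V2 x: intersect with YZ mask (86 set) -- 578 left
V3 z: intersect with XY mask (24 set) -- 138 left

voxel count = 138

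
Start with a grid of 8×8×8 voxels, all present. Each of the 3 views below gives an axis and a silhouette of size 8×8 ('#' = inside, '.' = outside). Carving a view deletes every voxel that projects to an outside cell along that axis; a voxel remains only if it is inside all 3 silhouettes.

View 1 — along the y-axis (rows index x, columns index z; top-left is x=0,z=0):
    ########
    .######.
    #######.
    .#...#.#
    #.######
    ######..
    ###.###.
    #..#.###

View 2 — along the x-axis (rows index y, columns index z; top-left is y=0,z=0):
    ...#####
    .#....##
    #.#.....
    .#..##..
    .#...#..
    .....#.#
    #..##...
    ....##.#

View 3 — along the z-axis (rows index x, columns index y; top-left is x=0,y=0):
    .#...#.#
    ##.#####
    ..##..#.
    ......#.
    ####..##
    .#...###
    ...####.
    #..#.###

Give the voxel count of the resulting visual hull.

remaining voxels: 75

initial block: 8^3 = 512
  1. axis=1 (XZ plane), |mask|=48  ⇒  voxels=384
  2. axis=0 (YZ plane), |mask|=23  ⇒  voxels=140
  3. axis=2 (XY plane), |mask|=33  ⇒  voxels=75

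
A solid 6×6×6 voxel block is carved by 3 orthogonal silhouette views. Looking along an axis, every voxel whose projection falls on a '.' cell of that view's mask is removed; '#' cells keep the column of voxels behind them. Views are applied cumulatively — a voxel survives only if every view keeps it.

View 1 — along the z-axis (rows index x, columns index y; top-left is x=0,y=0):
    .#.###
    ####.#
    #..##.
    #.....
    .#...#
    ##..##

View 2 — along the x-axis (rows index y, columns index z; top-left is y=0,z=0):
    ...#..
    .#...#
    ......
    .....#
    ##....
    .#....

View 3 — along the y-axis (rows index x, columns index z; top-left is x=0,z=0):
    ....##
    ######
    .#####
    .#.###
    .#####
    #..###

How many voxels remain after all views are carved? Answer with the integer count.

|visual hull| = 17

full grid |V| = 216
[1] z-view keeps 19 columns → grid now 114
[2] x-view keeps 7 columns → grid now 25
[3] y-view keeps 26 columns → grid now 17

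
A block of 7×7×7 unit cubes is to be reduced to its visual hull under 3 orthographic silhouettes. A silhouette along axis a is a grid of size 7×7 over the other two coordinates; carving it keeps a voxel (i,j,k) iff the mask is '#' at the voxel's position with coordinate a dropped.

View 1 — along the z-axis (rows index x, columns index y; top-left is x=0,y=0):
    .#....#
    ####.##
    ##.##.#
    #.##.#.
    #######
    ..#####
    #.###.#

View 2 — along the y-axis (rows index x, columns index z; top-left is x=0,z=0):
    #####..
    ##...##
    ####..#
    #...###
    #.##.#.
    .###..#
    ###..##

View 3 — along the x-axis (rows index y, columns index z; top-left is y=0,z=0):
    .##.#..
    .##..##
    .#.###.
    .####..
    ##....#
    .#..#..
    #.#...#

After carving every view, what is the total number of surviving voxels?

voxel count = 65

before carving: 343 voxels (7×7×7)
  1. axis=2 (XY plane), |mask|=34  ⇒  voxels=238
  2. axis=1 (XZ plane), |mask|=31  ⇒  voxels=148
  3. axis=0 (YZ plane), |mask|=23  ⇒  voxels=65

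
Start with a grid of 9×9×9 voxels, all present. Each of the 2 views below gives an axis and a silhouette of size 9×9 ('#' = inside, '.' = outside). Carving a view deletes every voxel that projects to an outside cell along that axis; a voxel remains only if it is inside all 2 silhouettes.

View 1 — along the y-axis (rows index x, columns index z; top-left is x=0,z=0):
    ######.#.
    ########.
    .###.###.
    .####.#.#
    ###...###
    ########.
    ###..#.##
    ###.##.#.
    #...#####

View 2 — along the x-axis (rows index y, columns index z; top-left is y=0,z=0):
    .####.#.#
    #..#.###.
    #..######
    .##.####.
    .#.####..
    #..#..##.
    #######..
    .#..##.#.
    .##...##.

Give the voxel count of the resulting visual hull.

|visual hull| = 320

full grid |V| = 729
  1. axis=1 (XZ plane), |mask|=59  ⇒  voxels=531
  2. axis=0 (YZ plane), |mask|=48  ⇒  voxels=320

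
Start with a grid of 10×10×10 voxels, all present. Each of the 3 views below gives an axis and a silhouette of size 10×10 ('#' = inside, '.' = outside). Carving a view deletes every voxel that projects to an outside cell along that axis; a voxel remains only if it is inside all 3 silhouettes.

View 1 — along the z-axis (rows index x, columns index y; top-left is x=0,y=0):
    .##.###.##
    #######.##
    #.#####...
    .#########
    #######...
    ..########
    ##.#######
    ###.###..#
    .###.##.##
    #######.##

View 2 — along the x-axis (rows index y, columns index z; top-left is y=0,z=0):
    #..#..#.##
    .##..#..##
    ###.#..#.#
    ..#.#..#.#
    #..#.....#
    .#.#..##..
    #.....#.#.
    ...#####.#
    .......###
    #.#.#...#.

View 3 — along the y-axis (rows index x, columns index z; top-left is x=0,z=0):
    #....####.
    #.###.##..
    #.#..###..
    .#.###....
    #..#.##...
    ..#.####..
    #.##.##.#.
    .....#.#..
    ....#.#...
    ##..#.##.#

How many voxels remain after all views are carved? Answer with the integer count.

full grid |V| = 1000
[1] z-view keeps 78 columns → grid now 780
[2] x-view keeps 43 columns → grid now 324
[3] y-view keeps 45 columns → grid now 141

voxel count = 141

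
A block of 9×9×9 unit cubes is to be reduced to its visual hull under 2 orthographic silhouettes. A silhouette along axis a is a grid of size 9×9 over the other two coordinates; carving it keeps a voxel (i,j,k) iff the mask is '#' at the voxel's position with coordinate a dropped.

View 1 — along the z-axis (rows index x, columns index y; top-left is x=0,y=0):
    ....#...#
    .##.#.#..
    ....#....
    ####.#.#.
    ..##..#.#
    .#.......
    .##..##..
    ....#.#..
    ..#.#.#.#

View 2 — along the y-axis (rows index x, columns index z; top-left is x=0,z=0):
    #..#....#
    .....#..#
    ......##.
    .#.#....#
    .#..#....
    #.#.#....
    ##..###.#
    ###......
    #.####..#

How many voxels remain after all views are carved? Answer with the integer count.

remaining voxels: 99

before carving: 729 voxels (9×9×9)
V1 z: intersect with XY mask (28 set) -- 252 left
V2 y: intersect with XZ mask (30 set) -- 99 left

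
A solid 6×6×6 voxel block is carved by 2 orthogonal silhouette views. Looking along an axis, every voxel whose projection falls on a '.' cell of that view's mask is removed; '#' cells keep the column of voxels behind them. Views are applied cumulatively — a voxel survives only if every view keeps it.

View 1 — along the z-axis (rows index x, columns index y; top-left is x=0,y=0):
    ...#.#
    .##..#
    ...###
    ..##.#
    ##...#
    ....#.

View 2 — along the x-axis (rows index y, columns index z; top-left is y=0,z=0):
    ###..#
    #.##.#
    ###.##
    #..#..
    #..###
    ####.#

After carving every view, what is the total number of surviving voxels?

full grid |V| = 216
  1. axis=2 (XY plane), |mask|=15  ⇒  voxels=90
  2. axis=0 (YZ plane), |mask|=24  ⇒  voxels=61

remaining voxels: 61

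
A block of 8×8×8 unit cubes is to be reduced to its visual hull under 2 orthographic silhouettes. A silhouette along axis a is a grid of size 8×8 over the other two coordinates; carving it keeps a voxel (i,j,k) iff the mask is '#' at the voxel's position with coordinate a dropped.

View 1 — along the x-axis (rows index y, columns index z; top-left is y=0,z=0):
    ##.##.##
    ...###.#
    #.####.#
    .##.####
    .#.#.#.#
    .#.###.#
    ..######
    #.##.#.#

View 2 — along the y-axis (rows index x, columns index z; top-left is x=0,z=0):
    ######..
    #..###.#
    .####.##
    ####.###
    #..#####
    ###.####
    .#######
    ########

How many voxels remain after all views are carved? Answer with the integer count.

voxel count = 280

before carving: 512 voxels (8×8×8)
  1. axis=0 (YZ plane), |mask|=42  ⇒  voxels=336
  2. axis=1 (XZ plane), |mask|=52  ⇒  voxels=280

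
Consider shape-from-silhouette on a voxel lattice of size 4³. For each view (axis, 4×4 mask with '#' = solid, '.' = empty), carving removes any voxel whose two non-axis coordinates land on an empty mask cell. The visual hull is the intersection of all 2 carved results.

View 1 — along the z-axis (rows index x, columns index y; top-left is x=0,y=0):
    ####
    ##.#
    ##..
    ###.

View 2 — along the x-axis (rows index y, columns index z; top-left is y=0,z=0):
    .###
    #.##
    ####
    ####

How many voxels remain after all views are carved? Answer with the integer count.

start: 4×4×4 = 64 voxels
step 1: project along z, AND mask (12/16) → |grid| = 48
step 2: project along x, AND mask (14/16) → |grid| = 40

|visual hull| = 40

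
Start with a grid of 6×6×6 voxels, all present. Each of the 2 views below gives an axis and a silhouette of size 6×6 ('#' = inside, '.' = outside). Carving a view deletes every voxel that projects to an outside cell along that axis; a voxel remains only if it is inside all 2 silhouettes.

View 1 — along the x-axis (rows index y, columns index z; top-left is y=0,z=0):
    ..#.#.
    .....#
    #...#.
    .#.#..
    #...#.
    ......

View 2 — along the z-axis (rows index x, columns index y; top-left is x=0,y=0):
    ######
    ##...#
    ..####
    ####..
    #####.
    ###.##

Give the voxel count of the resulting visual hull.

voxel count = 41

full grid |V| = 216
after view 1 [x-axis, 9 of 36 cells solid] → remaining = 54
after view 2 [z-axis, 27 of 36 cells solid] → remaining = 41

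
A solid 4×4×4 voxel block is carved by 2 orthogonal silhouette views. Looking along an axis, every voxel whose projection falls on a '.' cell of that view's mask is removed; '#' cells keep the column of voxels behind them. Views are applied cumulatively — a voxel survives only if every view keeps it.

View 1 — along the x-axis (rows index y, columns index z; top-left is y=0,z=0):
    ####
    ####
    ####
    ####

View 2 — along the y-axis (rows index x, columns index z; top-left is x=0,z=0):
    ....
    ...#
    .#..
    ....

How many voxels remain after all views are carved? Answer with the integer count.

|visual hull| = 8

before carving: 64 voxels (4×4×4)
V1 x: intersect with YZ mask (16 set) -- 64 left
V2 y: intersect with XZ mask (2 set) -- 8 left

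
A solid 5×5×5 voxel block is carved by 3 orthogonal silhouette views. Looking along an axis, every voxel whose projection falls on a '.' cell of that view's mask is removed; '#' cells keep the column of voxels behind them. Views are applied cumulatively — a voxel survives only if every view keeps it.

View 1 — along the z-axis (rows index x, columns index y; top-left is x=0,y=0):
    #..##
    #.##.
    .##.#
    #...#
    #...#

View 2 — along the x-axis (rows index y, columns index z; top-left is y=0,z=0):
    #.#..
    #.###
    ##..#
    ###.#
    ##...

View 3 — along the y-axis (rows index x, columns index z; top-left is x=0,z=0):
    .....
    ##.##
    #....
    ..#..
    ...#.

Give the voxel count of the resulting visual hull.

start: 5×5×5 = 125 voxels
carve view 1 (along z, XY-mask fill 13/25): 65 voxels remain
carve view 2 (along x, YZ-mask fill 15/25): 34 voxels remain
carve view 3 (along y, XZ-mask fill 7/25): 11 voxels remain

|visual hull| = 11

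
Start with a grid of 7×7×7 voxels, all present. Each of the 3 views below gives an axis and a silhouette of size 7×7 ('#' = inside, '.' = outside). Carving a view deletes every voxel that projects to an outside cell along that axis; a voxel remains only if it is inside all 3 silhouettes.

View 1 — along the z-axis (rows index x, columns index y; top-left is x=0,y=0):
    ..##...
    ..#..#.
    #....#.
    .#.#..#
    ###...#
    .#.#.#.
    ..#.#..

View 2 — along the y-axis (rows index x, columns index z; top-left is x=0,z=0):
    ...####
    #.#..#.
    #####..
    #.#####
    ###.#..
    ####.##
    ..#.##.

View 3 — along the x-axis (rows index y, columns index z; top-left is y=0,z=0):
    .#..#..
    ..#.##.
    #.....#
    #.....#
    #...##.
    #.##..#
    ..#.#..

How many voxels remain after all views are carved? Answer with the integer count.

before carving: 343 voxels (7×7×7)
V1 z: intersect with XY mask (18 set) -- 126 left
V2 y: intersect with XZ mask (31 set) -- 82 left
V3 x: intersect with YZ mask (18 set) -- 34 left

voxel count = 34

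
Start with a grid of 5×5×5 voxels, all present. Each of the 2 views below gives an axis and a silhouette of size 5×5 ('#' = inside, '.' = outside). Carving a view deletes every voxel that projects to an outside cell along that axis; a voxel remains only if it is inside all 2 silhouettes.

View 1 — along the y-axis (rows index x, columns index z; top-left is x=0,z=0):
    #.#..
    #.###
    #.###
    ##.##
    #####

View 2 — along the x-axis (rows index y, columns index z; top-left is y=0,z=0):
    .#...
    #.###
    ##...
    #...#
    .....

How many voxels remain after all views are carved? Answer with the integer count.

remaining voxels: 35

initial block: 5^3 = 125
carve view 1 (along y, XZ-mask fill 19/25): 95 voxels remain
carve view 2 (along x, YZ-mask fill 9/25): 35 voxels remain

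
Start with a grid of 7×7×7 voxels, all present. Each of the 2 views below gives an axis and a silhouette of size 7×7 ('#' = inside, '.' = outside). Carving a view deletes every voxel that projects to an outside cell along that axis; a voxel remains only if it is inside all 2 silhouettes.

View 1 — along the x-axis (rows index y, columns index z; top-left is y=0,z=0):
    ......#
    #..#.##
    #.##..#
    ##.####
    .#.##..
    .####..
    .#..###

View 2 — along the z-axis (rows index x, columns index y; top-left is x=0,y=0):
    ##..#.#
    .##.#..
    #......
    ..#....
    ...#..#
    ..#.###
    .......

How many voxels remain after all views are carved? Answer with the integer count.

|visual hull| = 53

start: 7×7×7 = 343 voxels
after view 1 [x-axis, 26 of 49 cells solid] → remaining = 182
after view 2 [z-axis, 15 of 49 cells solid] → remaining = 53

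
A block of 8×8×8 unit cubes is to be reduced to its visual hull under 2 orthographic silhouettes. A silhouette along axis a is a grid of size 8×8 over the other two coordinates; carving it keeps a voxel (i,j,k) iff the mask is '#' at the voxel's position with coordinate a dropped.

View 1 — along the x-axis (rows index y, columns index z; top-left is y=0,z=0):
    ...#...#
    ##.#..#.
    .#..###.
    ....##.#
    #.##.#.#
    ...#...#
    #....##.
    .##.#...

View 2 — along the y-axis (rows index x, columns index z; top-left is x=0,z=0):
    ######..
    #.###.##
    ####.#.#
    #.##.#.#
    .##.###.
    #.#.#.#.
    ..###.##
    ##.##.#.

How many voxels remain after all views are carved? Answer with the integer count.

initial block: 8^3 = 512
after view 1 [x-axis, 26 of 64 cells solid] → remaining = 208
after view 2 [y-axis, 42 of 64 cells solid] → remaining = 133

voxel count = 133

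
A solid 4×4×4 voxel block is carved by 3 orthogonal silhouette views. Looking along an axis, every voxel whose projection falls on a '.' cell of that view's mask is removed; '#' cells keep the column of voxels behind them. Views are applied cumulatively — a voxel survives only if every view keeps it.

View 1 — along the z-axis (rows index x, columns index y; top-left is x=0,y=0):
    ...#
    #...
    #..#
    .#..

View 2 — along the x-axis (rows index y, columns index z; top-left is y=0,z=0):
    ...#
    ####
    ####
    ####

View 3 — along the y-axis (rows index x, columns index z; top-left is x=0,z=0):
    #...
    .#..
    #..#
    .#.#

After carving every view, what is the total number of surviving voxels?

6 voxels

start: 4×4×4 = 64 voxels
carve view 1 (along z, XY-mask fill 5/16): 20 voxels remain
carve view 2 (along x, YZ-mask fill 13/16): 14 voxels remain
carve view 3 (along y, XZ-mask fill 6/16): 6 voxels remain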